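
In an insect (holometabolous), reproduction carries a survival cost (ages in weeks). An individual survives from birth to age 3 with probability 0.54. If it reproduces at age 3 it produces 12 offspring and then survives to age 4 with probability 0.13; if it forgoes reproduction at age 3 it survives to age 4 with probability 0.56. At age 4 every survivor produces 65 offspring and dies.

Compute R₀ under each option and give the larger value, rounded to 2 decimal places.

breed at age 3: R₀ = 0.54 × (12 + 0.13 × 65) = 0.54 × 20.4500 = 11.0430
delay to age 4: R₀ = 0.54 × (0.56 × 65) = 0.54 × 36.4000 = 19.6560
Higher: delay to age 4 (19.6560).

19.66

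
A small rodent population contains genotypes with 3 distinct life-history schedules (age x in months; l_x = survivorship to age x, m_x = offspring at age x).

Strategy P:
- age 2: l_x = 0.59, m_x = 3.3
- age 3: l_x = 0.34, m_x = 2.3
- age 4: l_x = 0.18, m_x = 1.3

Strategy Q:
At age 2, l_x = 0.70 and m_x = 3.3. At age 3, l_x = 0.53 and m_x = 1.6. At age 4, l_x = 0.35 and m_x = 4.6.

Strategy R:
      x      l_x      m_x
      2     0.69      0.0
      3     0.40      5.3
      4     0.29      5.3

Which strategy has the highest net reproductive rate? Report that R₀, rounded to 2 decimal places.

4.77

Strategy P: R₀ = 0.59×3.3 + 0.34×2.3 + 0.18×1.3 = 2.9630
Strategy Q: R₀ = 0.70×3.3 + 0.53×1.6 + 0.35×4.6 = 4.7680
Strategy R: R₀ = 0.69×0.0 + 0.40×5.3 + 0.29×5.3 = 3.6570
Highest R₀: strategy Q with 4.7680.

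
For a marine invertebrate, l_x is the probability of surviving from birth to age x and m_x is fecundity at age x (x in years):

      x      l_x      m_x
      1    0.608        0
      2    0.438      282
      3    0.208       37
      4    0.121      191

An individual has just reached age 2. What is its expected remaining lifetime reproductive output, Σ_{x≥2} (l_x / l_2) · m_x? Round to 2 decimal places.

l_2 = 0.438. Conditional survival from age 2 to x is l_x / l_2.
  x=2: (0.438/0.438) × 282 = 282.0000
  x=3: (0.208/0.438) × 37 = 17.5708
  x=4: (0.121/0.438) × 191 = 52.7648
Sum = 282.0000 + 17.5708 + 52.7648 = 352.3356

352.34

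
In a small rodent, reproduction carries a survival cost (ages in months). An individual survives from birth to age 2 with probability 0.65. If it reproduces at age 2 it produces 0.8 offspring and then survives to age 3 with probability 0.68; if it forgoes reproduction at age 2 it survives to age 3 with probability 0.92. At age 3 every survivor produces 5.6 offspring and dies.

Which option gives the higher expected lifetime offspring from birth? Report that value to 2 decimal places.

3.35

breed at age 2: R₀ = 0.65 × (0.8 + 0.68 × 5.6) = 0.65 × 4.6080 = 2.9952
delay to age 3: R₀ = 0.65 × (0.92 × 5.6) = 0.65 × 5.1520 = 3.3488
Higher: delay to age 3 (3.3488).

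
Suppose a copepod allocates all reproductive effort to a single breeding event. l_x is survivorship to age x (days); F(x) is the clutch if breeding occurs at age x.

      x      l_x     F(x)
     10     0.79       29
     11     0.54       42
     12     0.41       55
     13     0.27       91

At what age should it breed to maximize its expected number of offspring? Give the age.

13

Expected offspring if breeding at age x = l_x × F(x):
  age 10: 0.79 × 29 = 22.910
  age 11: 0.54 × 42 = 22.680
  age 12: 0.41 × 55 = 22.550
  age 13: 0.27 × 91 = 24.570
Maximum at age 13 (24.570).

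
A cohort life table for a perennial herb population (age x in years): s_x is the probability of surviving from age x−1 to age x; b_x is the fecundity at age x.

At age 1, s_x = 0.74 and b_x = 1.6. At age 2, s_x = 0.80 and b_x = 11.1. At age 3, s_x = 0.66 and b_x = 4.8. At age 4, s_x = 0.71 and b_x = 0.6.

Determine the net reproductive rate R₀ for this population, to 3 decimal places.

9.797

Survivorship from birth: l_x = s_1·s_2·…·s_x.
  l_1 = 0.74000
  l_2 = 0.59200
  l_3 = 0.39072
  l_4 = 0.27741
R₀ = Σ l_x b_x:
  age 1: 0.74000 × 1.6 = 1.1840
  age 2: 0.59200 × 11.1 = 6.5712
  age 3: 0.39072 × 4.8 = 1.8755
  age 4: 0.27741 × 0.6 = 0.1664
R₀ = 1.1840 + 6.5712 + 1.8755 + 0.1664 = 9.7971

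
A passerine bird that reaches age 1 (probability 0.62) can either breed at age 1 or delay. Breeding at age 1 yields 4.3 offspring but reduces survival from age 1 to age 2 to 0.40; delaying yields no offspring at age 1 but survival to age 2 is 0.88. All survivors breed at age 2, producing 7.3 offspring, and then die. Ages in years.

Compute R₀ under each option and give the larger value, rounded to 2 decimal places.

4.48

breed at age 1: R₀ = 0.62 × (4.3 + 0.40 × 7.3) = 0.62 × 7.2200 = 4.4764
delay to age 2: R₀ = 0.62 × (0.88 × 7.3) = 0.62 × 6.4240 = 3.9829
Higher: breed at age 1 (4.4764).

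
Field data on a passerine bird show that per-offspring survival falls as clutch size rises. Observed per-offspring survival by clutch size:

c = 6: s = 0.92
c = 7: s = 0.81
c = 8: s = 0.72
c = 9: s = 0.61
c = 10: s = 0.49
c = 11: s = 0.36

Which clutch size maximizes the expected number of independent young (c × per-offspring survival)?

Expected independent young = c × s(c):
  c=6: 6 × 0.92 = 5.520
  c=7: 7 × 0.81 = 5.670
  c=8: 8 × 0.72 = 5.760
  c=9: 9 × 0.61 = 5.490
  c=10: 10 × 0.49 = 4.900
  c=11: 11 × 0.36 = 3.960
Maximum at c = 8 (5.760 independent young).

8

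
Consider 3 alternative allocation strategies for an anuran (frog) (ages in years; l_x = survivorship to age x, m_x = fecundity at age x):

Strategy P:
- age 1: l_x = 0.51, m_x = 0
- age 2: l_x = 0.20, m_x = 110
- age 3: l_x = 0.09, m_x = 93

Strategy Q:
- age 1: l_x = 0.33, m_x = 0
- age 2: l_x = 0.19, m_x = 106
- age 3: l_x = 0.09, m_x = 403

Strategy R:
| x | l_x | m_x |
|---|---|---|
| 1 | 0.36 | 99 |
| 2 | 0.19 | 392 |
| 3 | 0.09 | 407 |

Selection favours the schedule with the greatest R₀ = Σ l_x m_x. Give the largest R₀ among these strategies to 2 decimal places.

146.75

Strategy P: R₀ = 0.51×0 + 0.20×110 + 0.09×93 = 30.3700
Strategy Q: R₀ = 0.33×0 + 0.19×106 + 0.09×403 = 56.4100
Strategy R: R₀ = 0.36×99 + 0.19×392 + 0.09×407 = 146.7500
Highest R₀: strategy R with 146.7500.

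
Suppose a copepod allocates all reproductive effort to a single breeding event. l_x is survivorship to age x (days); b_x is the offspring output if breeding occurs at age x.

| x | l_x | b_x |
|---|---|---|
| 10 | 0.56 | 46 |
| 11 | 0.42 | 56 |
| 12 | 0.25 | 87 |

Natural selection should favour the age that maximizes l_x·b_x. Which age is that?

Expected offspring if breeding at age x = l_x × b_x:
  age 10: 0.56 × 46 = 25.760
  age 11: 0.42 × 56 = 23.520
  age 12: 0.25 × 87 = 21.750
Maximum at age 10 (25.760).

10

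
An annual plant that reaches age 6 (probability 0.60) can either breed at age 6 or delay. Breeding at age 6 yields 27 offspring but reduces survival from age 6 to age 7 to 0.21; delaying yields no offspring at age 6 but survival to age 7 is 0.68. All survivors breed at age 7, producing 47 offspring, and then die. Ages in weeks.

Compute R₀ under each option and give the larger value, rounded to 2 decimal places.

22.12

breed at age 6: R₀ = 0.60 × (27 + 0.21 × 47) = 0.60 × 36.8700 = 22.1220
delay to age 7: R₀ = 0.60 × (0.68 × 47) = 0.60 × 31.9600 = 19.1760
Higher: breed at age 6 (22.1220).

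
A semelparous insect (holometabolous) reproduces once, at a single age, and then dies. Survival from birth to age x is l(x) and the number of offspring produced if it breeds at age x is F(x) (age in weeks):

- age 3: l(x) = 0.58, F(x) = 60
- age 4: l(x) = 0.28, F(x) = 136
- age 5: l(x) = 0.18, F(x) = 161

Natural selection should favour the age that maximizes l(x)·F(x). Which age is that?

Expected offspring if breeding at age x = l(x) × F(x):
  age 3: 0.58 × 60 = 34.800
  age 4: 0.28 × 136 = 38.080
  age 5: 0.18 × 161 = 28.980
Maximum at age 4 (38.080).

4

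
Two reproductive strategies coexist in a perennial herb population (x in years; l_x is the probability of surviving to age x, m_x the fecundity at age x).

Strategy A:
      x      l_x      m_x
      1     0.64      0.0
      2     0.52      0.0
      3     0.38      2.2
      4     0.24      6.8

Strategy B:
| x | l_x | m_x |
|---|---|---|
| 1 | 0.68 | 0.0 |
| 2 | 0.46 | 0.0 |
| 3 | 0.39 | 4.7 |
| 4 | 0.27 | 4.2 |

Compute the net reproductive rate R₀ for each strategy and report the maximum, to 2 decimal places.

2.97

Strategy A: R₀ = 0.64×0.0 + 0.52×0.0 + 0.38×2.2 + 0.24×6.8 = 2.4680
Strategy B: R₀ = 0.68×0.0 + 0.46×0.0 + 0.39×4.7 + 0.27×4.2 = 2.9670
Highest R₀: strategy B with 2.9670.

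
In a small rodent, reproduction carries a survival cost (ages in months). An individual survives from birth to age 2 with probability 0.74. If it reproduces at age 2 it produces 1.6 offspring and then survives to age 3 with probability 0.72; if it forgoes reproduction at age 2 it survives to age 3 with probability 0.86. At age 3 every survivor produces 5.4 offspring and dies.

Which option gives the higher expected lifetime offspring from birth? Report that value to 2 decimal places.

breed at age 2: R₀ = 0.74 × (1.6 + 0.72 × 5.4) = 0.74 × 5.4880 = 4.0611
delay to age 3: R₀ = 0.74 × (0.86 × 5.4) = 0.74 × 4.6440 = 3.4366
Higher: breed at age 2 (4.0611).

4.06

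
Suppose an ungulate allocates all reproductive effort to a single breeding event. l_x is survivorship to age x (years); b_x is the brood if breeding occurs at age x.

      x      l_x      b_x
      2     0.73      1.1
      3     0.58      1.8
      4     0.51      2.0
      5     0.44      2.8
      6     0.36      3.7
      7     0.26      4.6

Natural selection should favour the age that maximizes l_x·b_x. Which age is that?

Expected offspring if breeding at age x = l_x × b_x:
  age 2: 0.73 × 1.1 = 0.803
  age 3: 0.58 × 1.8 = 1.044
  age 4: 0.51 × 2.0 = 1.020
  age 5: 0.44 × 2.8 = 1.232
  age 6: 0.36 × 3.7 = 1.332
  age 7: 0.26 × 4.6 = 1.196
Maximum at age 6 (1.332).

6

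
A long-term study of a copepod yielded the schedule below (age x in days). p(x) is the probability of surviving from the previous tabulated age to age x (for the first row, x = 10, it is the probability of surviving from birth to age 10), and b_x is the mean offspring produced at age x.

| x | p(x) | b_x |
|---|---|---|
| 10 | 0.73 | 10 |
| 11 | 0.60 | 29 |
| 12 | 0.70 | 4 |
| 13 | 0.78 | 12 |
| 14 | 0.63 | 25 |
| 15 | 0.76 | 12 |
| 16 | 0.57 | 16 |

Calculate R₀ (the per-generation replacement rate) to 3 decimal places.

Survivorship from birth: l_x = p_10·p_11·…·p_x.
  l_10 = 0.73000
  l_11 = 0.43800
  l_12 = 0.30660
  l_13 = 0.23915
  l_14 = 0.15066
  l_15 = 0.11450
  l_16 = 0.06527
R₀ = Σ l_x b_x:
  age 10: 0.73000 × 10 = 7.3000
  age 11: 0.43800 × 29 = 12.7020
  age 12: 0.30660 × 4 = 1.2264
  age 13: 0.23915 × 12 = 2.8698
  age 14: 0.15066 × 25 = 3.7665
  age 15: 0.11450 × 12 = 1.3740
  age 16: 0.06527 × 16 = 1.0443
R₀ = 7.3000 + 12.7020 + 1.2264 + 2.8698 + 3.7665 + 1.3740 + 1.0443 = 30.2830

30.283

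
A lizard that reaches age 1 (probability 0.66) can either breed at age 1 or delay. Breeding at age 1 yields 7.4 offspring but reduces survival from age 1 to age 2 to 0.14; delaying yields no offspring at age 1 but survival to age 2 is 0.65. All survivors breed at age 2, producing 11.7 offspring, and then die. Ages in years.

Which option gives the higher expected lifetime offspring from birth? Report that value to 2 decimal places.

breed at age 1: R₀ = 0.66 × (7.4 + 0.14 × 11.7) = 0.66 × 9.0380 = 5.9651
delay to age 2: R₀ = 0.66 × (0.65 × 11.7) = 0.66 × 7.6050 = 5.0193
Higher: breed at age 1 (5.9651).

5.97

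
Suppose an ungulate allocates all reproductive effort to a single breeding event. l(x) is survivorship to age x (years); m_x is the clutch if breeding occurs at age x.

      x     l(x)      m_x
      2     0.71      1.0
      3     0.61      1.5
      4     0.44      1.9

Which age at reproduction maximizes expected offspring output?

3

Expected offspring if breeding at age x = l(x) × m_x:
  age 2: 0.71 × 1.0 = 0.710
  age 3: 0.61 × 1.5 = 0.915
  age 4: 0.44 × 1.9 = 0.836
Maximum at age 3 (0.915).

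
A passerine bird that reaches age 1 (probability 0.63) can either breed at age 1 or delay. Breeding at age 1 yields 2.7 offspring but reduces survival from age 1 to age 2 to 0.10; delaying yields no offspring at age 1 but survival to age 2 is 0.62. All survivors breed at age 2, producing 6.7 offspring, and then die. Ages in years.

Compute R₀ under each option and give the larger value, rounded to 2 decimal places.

breed at age 1: R₀ = 0.63 × (2.7 + 0.10 × 6.7) = 0.63 × 3.3700 = 2.1231
delay to age 2: R₀ = 0.63 × (0.62 × 6.7) = 0.63 × 4.1540 = 2.6170
Higher: delay to age 2 (2.6170).

2.62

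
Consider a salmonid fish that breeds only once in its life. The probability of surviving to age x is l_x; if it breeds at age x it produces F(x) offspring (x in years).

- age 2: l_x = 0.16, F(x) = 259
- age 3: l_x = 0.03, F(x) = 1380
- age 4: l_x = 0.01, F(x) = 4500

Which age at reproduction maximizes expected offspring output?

Expected offspring if breeding at age x = l_x × F(x):
  age 2: 0.16 × 259 = 41.440
  age 3: 0.03 × 1380 = 41.400
  age 4: 0.01 × 4500 = 45.000
Maximum at age 4 (45.000).

4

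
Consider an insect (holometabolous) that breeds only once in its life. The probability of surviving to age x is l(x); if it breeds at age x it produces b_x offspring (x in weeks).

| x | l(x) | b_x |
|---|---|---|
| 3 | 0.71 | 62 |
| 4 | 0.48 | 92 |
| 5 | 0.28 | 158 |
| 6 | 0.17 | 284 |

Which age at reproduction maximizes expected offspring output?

6

Expected offspring if breeding at age x = l(x) × b_x:
  age 3: 0.71 × 62 = 44.020
  age 4: 0.48 × 92 = 44.160
  age 5: 0.28 × 158 = 44.240
  age 6: 0.17 × 284 = 48.280
Maximum at age 6 (48.280).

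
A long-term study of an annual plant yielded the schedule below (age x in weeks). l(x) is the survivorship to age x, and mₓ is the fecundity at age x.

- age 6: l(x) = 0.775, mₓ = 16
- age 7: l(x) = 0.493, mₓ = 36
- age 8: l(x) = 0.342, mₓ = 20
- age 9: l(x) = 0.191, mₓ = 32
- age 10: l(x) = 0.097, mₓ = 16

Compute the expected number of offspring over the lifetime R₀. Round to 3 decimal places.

R₀ = Σ l(x) mₓ:
  age 6: 0.775 × 16 = 12.4000
  age 7: 0.493 × 36 = 17.7480
  age 8: 0.342 × 20 = 6.8400
  age 9: 0.191 × 32 = 6.1120
  age 10: 0.097 × 16 = 1.5520
R₀ = 12.4000 + 17.7480 + 6.8400 + 6.1120 + 1.5520 = 44.6520

44.652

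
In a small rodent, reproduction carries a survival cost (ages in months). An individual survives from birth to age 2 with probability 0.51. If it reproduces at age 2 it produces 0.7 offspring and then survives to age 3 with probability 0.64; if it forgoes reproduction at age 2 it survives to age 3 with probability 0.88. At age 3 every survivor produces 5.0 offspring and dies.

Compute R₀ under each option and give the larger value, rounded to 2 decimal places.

2.24

breed at age 2: R₀ = 0.51 × (0.7 + 0.64 × 5.0) = 0.51 × 3.9000 = 1.9890
delay to age 3: R₀ = 0.51 × (0.88 × 5.0) = 0.51 × 4.4000 = 2.2440
Higher: delay to age 3 (2.2440).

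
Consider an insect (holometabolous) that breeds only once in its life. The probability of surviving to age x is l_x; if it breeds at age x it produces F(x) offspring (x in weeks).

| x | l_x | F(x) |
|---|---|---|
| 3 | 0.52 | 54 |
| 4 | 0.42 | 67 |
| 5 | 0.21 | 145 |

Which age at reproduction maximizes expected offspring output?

Expected offspring if breeding at age x = l_x × F(x):
  age 3: 0.52 × 54 = 28.080
  age 4: 0.42 × 67 = 28.140
  age 5: 0.21 × 145 = 30.450
Maximum at age 5 (30.450).

5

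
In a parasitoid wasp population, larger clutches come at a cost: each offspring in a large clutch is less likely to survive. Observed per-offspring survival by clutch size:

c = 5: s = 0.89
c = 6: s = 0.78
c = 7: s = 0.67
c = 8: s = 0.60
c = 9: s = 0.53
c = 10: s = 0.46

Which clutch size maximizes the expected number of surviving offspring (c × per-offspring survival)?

Expected surviving offspring = c × s(c):
  c=5: 5 × 0.89 = 4.450
  c=6: 6 × 0.78 = 4.680
  c=7: 7 × 0.67 = 4.690
  c=8: 8 × 0.60 = 4.800
  c=9: 9 × 0.53 = 4.770
  c=10: 10 × 0.46 = 4.600
Maximum at c = 8 (4.800 surviving offspring).

8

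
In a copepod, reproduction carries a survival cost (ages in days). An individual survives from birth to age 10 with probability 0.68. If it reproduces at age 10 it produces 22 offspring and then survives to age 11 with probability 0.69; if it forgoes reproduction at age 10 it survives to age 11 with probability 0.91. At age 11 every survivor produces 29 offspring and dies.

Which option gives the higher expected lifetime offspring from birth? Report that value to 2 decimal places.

breed at age 10: R₀ = 0.68 × (22 + 0.69 × 29) = 0.68 × 42.0100 = 28.5668
delay to age 11: R₀ = 0.68 × (0.91 × 29) = 0.68 × 26.3900 = 17.9452
Higher: breed at age 10 (28.5668).

28.57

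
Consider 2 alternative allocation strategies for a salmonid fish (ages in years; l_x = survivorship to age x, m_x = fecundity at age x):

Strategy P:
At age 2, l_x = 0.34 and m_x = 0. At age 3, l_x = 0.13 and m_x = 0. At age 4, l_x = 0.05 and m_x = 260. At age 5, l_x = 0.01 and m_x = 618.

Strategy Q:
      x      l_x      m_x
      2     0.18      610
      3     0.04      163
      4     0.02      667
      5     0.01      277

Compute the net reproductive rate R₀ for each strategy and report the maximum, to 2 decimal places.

Strategy P: R₀ = 0.34×0 + 0.13×0 + 0.05×260 + 0.01×618 = 19.1800
Strategy Q: R₀ = 0.18×610 + 0.04×163 + 0.02×667 + 0.01×277 = 132.4300
Highest R₀: strategy Q with 132.4300.

132.43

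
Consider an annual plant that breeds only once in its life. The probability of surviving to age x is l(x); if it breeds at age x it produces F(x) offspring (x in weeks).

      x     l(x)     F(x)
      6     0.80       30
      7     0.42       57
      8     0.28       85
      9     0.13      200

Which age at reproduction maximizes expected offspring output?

Expected offspring if breeding at age x = l(x) × F(x):
  age 6: 0.80 × 30 = 24.000
  age 7: 0.42 × 57 = 23.940
  age 8: 0.28 × 85 = 23.800
  age 9: 0.13 × 200 = 26.000
Maximum at age 9 (26.000).

9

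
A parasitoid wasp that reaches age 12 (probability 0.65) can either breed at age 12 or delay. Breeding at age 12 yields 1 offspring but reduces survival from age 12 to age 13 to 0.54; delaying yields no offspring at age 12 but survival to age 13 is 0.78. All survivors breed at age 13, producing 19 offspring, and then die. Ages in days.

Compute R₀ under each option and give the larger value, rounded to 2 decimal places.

breed at age 12: R₀ = 0.65 × (1 + 0.54 × 19) = 0.65 × 11.2600 = 7.3190
delay to age 13: R₀ = 0.65 × (0.78 × 19) = 0.65 × 14.8200 = 9.6330
Higher: delay to age 13 (9.6330).

9.63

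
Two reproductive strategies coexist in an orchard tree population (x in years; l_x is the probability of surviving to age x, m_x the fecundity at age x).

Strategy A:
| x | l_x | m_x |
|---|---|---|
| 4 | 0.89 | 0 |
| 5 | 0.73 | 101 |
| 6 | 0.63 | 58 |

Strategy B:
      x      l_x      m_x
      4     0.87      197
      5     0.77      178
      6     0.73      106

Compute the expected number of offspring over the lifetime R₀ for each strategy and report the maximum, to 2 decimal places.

385.83

Strategy A: R₀ = 0.89×0 + 0.73×101 + 0.63×58 = 110.2700
Strategy B: R₀ = 0.87×197 + 0.77×178 + 0.73×106 = 385.8300
Highest R₀: strategy B with 385.8300.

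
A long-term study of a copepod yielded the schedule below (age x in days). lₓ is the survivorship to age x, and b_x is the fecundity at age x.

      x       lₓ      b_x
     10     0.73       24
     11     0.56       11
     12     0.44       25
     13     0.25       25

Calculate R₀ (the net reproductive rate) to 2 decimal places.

40.93

R₀ = Σ lₓ b_x:
  age 10: 0.73 × 24 = 17.5200
  age 11: 0.56 × 11 = 6.1600
  age 12: 0.44 × 25 = 11.0000
  age 13: 0.25 × 25 = 6.2500
R₀ = 17.5200 + 6.1600 + 11.0000 + 6.2500 = 40.9300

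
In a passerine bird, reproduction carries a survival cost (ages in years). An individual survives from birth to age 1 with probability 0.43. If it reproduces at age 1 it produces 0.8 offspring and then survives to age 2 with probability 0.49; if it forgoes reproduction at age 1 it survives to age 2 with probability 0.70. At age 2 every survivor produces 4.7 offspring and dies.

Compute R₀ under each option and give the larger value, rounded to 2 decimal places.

1.41

breed at age 1: R₀ = 0.43 × (0.8 + 0.49 × 4.7) = 0.43 × 3.1030 = 1.3343
delay to age 2: R₀ = 0.43 × (0.70 × 4.7) = 0.43 × 3.2900 = 1.4147
Higher: delay to age 2 (1.4147).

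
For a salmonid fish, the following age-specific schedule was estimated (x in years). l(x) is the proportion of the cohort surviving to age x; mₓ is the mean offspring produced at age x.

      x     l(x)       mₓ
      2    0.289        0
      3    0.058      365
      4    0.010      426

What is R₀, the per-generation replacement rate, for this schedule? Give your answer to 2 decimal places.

R₀ = Σ l(x) mₓ:
  age 2: 0.289 × 0 = 0.0000
  age 3: 0.058 × 365 = 21.1700
  age 4: 0.010 × 426 = 4.2600
R₀ = 0.0000 + 21.1700 + 4.2600 = 25.4300

25.43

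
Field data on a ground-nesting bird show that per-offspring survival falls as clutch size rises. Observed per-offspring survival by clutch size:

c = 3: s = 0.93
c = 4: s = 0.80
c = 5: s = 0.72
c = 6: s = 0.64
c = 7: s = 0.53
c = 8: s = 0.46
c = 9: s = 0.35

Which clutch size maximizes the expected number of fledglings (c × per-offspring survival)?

6

Expected fledglings = c × s(c):
  c=3: 3 × 0.93 = 2.790
  c=4: 4 × 0.80 = 3.200
  c=5: 5 × 0.72 = 3.600
  c=6: 6 × 0.64 = 3.840
  c=7: 7 × 0.53 = 3.710
  c=8: 8 × 0.46 = 3.680
  c=9: 9 × 0.35 = 3.150
Maximum at c = 6 (3.840 fledglings).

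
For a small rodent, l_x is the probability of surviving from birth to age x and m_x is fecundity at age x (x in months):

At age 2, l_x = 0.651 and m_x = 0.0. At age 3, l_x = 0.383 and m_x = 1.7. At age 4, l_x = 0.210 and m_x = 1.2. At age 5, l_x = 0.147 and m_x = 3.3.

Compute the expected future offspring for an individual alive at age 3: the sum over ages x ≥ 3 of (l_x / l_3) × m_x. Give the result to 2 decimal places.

3.62

l_3 = 0.383. Conditional survival from age 3 to x is l_x / l_3.
  x=3: (0.383/0.383) × 1.7 = 1.7000
  x=4: (0.210/0.383) × 1.2 = 0.6580
  x=5: (0.147/0.383) × 3.3 = 1.2666
Sum = 1.7000 + 0.6580 + 1.2666 = 3.6245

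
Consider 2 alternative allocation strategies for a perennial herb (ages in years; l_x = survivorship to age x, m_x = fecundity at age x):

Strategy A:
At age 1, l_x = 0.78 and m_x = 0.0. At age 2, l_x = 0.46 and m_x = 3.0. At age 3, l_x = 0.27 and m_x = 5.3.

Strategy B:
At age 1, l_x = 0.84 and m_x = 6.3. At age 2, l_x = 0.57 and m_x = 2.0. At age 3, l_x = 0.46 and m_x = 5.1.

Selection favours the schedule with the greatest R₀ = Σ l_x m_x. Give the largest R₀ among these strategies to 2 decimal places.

Strategy A: R₀ = 0.78×0.0 + 0.46×3.0 + 0.27×5.3 = 2.8110
Strategy B: R₀ = 0.84×6.3 + 0.57×2.0 + 0.46×5.1 = 8.7780
Highest R₀: strategy B with 8.7780.

8.78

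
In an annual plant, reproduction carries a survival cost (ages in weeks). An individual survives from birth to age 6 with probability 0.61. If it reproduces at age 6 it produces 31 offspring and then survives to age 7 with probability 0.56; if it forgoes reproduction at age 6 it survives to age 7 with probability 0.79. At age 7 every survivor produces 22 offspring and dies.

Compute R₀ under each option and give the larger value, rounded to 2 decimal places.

26.43

breed at age 6: R₀ = 0.61 × (31 + 0.56 × 22) = 0.61 × 43.3200 = 26.4252
delay to age 7: R₀ = 0.61 × (0.79 × 22) = 0.61 × 17.3800 = 10.6018
Higher: breed at age 6 (26.4252).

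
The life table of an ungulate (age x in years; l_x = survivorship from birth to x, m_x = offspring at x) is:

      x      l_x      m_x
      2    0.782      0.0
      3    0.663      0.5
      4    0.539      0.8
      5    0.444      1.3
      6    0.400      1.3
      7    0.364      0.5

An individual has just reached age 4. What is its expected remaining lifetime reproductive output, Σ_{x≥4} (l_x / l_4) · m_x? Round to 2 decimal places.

3.17

l_4 = 0.539. Conditional survival from age 4 to x is l_x / l_4.
  x=4: (0.539/0.539) × 0.8 = 0.8000
  x=5: (0.444/0.539) × 1.3 = 1.0709
  x=6: (0.400/0.539) × 1.3 = 0.9647
  x=7: (0.364/0.539) × 0.5 = 0.3377
Sum = 0.8000 + 1.0709 + 0.9647 + 0.3377 = 3.1733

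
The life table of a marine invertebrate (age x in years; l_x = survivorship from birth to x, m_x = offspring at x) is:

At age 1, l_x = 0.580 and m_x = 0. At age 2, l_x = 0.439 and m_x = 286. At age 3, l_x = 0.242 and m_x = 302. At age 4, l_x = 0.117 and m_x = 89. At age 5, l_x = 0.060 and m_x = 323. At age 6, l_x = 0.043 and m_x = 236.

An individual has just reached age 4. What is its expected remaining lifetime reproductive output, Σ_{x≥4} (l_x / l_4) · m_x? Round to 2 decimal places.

341.38

l_4 = 0.117. Conditional survival from age 4 to x is l_x / l_4.
  x=4: (0.117/0.117) × 89 = 89.0000
  x=5: (0.060/0.117) × 323 = 165.6410
  x=6: (0.043/0.117) × 236 = 86.7350
Sum = 89.0000 + 165.6410 + 86.7350 = 341.3761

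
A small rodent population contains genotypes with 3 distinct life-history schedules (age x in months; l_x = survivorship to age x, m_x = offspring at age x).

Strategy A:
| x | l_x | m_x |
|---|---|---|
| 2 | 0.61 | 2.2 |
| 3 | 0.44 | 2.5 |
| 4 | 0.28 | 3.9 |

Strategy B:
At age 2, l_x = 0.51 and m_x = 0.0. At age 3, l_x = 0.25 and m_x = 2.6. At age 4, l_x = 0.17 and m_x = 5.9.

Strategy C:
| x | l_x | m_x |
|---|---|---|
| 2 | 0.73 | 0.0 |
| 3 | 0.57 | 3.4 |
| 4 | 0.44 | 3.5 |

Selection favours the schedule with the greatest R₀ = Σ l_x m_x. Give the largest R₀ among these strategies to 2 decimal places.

3.53

Strategy A: R₀ = 0.61×2.2 + 0.44×2.5 + 0.28×3.9 = 3.5340
Strategy B: R₀ = 0.51×0.0 + 0.25×2.6 + 0.17×5.9 = 1.6530
Strategy C: R₀ = 0.73×0.0 + 0.57×3.4 + 0.44×3.5 = 3.4780
Highest R₀: strategy A with 3.5340.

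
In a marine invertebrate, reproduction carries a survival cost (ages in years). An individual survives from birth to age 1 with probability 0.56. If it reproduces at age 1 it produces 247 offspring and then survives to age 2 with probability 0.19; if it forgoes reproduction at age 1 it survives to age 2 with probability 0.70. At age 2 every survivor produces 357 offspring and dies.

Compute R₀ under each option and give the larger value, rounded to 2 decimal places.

breed at age 1: R₀ = 0.56 × (247 + 0.19 × 357) = 0.56 × 314.8300 = 176.3048
delay to age 2: R₀ = 0.56 × (0.70 × 357) = 0.56 × 249.9000 = 139.9440
Higher: breed at age 1 (176.3048).

176.30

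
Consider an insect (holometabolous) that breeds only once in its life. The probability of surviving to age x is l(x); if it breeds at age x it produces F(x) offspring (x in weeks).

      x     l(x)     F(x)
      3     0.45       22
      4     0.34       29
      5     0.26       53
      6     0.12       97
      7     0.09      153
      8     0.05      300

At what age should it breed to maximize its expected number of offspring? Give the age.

8

Expected offspring if breeding at age x = l(x) × F(x):
  age 3: 0.45 × 22 = 9.900
  age 4: 0.34 × 29 = 9.860
  age 5: 0.26 × 53 = 13.780
  age 6: 0.12 × 97 = 11.640
  age 7: 0.09 × 153 = 13.770
  age 8: 0.05 × 300 = 15.000
Maximum at age 8 (15.000).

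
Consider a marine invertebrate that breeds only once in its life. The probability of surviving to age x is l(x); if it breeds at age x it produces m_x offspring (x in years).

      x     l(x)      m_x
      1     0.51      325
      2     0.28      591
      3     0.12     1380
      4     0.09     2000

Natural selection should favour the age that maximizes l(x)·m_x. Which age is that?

Expected offspring if breeding at age x = l(x) × m_x:
  age 1: 0.51 × 325 = 165.750
  age 2: 0.28 × 591 = 165.480
  age 3: 0.12 × 1380 = 165.600
  age 4: 0.09 × 2000 = 180.000
Maximum at age 4 (180.000).

4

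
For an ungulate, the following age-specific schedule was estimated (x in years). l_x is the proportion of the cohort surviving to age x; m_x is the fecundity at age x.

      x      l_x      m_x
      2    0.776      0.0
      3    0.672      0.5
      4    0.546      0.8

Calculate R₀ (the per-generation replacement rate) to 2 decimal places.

R₀ = Σ l_x m_x:
  age 2: 0.776 × 0.0 = 0.0000
  age 3: 0.672 × 0.5 = 0.3360
  age 4: 0.546 × 0.8 = 0.4368
R₀ = 0.0000 + 0.3360 + 0.4368 = 0.7728

0.77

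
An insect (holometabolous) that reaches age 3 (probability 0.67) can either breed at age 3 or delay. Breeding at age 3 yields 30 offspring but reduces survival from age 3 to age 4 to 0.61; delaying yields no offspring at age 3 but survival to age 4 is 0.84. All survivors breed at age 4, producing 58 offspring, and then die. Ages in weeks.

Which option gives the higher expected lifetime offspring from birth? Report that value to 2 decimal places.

breed at age 3: R₀ = 0.67 × (30 + 0.61 × 58) = 0.67 × 65.3800 = 43.8046
delay to age 4: R₀ = 0.67 × (0.84 × 58) = 0.67 × 48.7200 = 32.6424
Higher: breed at age 3 (43.8046).

43.80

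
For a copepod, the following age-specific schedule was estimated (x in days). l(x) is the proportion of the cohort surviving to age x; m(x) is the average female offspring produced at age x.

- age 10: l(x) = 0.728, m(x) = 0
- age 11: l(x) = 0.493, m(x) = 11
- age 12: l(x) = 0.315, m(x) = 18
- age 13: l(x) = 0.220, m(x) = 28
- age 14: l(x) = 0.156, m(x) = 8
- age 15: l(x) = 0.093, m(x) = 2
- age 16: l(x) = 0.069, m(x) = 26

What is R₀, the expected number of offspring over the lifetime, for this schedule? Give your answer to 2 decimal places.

20.48

R₀ = Σ l(x) m(x):
  age 10: 0.728 × 0 = 0.0000
  age 11: 0.493 × 11 = 5.4230
  age 12: 0.315 × 18 = 5.6700
  age 13: 0.220 × 28 = 6.1600
  age 14: 0.156 × 8 = 1.2480
  age 15: 0.093 × 2 = 0.1860
  age 16: 0.069 × 26 = 1.7940
R₀ = 0.0000 + 5.4230 + 5.6700 + 6.1600 + 1.2480 + 0.1860 + 1.7940 = 20.4810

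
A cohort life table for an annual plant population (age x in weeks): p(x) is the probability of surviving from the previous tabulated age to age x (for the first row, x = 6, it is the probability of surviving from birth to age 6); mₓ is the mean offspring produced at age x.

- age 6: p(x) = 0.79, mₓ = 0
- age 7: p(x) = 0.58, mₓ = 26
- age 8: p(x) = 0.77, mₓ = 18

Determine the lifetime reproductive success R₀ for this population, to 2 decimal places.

18.26

Survivorship from birth: l_x = p_6·p_7·…·p_x.
  l_6 = 0.79000
  l_7 = 0.45820
  l_8 = 0.35281
R₀ = Σ l_x mₓ:
  age 6: 0.79000 × 0 = 0.0000
  age 7: 0.45820 × 26 = 11.9132
  age 8: 0.35281 × 18 = 6.3506
R₀ = 0.0000 + 11.9132 + 6.3506 = 18.2638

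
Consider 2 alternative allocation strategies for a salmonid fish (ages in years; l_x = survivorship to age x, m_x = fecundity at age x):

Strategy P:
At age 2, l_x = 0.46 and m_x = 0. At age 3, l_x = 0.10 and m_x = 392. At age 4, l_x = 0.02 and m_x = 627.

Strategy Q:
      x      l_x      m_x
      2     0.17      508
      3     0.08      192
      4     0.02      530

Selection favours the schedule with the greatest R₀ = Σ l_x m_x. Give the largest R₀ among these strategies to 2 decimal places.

112.32

Strategy P: R₀ = 0.46×0 + 0.10×392 + 0.02×627 = 51.7400
Strategy Q: R₀ = 0.17×508 + 0.08×192 + 0.02×530 = 112.3200
Highest R₀: strategy Q with 112.3200.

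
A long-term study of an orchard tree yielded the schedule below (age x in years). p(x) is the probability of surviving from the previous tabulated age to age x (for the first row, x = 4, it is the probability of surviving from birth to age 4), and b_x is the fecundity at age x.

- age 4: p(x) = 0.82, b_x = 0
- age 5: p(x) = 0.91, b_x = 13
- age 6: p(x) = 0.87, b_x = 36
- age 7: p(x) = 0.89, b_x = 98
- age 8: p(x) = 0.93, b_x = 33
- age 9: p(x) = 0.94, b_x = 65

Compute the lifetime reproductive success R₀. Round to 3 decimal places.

140.258

Survivorship from birth: l_x = p_4·p_5·…·p_x.
  l_4 = 0.82000
  l_5 = 0.74620
  l_6 = 0.64919
  l_7 = 0.57778
  l_8 = 0.53734
  l_9 = 0.50510
R₀ = Σ l_x b_x:
  age 4: 0.82000 × 0 = 0.0000
  age 5: 0.74620 × 13 = 9.7006
  age 6: 0.64919 × 36 = 23.3708
  age 7: 0.57778 × 98 = 56.6224
  age 8: 0.53734 × 33 = 17.7322
  age 9: 0.50510 × 65 = 32.8315
R₀ = 0.0000 + 9.7006 + 23.3708 + 56.6224 + 17.7322 + 32.8315 = 140.2576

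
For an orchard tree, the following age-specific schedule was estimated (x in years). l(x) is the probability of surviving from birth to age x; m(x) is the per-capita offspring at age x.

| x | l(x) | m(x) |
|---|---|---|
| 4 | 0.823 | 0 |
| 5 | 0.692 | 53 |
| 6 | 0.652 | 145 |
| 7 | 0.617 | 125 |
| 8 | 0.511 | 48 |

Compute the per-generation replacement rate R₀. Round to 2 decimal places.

232.87

R₀ = Σ l(x) m(x):
  age 4: 0.823 × 0 = 0.0000
  age 5: 0.692 × 53 = 36.6760
  age 6: 0.652 × 145 = 94.5400
  age 7: 0.617 × 125 = 77.1250
  age 8: 0.511 × 48 = 24.5280
R₀ = 0.0000 + 36.6760 + 94.5400 + 77.1250 + 24.5280 = 232.8690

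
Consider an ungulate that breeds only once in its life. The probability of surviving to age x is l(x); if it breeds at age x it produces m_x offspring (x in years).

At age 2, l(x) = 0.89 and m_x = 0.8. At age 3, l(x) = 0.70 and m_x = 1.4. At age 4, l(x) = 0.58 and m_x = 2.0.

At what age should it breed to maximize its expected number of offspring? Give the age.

Expected offspring if breeding at age x = l(x) × m_x:
  age 2: 0.89 × 0.8 = 0.712
  age 3: 0.70 × 1.4 = 0.980
  age 4: 0.58 × 2.0 = 1.160
Maximum at age 4 (1.160).

4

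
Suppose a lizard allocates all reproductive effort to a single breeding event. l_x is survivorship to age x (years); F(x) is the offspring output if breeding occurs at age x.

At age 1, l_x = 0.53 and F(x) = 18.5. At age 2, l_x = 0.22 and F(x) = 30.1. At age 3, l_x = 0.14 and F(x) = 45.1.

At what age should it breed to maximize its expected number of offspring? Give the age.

Expected offspring if breeding at age x = l_x × F(x):
  age 1: 0.53 × 18.5 = 9.805
  age 2: 0.22 × 30.1 = 6.622
  age 3: 0.14 × 45.1 = 6.314
Maximum at age 1 (9.805).

1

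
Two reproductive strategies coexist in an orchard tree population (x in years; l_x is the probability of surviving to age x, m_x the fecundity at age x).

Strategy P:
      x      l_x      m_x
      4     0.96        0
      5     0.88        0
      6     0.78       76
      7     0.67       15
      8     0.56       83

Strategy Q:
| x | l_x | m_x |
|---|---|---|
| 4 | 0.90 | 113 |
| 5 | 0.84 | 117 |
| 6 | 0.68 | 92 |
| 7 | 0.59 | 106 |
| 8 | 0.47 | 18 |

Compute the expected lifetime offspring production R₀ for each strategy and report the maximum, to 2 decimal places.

333.54

Strategy P: R₀ = 0.96×0 + 0.88×0 + 0.78×76 + 0.67×15 + 0.56×83 = 115.8100
Strategy Q: R₀ = 0.90×113 + 0.84×117 + 0.68×92 + 0.59×106 + 0.47×18 = 333.5400
Highest R₀: strategy Q with 333.5400.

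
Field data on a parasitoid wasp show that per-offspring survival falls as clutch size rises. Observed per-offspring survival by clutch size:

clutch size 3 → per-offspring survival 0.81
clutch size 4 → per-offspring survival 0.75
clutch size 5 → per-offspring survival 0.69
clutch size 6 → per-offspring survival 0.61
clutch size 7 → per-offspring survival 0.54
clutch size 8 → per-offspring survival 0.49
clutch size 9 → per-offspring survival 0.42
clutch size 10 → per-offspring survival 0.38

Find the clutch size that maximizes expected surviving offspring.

8

Expected surviving offspring = c × s(c):
  c=3: 3 × 0.81 = 2.430
  c=4: 4 × 0.75 = 3.000
  c=5: 5 × 0.69 = 3.450
  c=6: 6 × 0.61 = 3.660
  c=7: 7 × 0.54 = 3.780
  c=8: 8 × 0.49 = 3.920
  c=9: 9 × 0.42 = 3.780
  c=10: 10 × 0.38 = 3.800
Maximum at c = 8 (3.920 surviving offspring).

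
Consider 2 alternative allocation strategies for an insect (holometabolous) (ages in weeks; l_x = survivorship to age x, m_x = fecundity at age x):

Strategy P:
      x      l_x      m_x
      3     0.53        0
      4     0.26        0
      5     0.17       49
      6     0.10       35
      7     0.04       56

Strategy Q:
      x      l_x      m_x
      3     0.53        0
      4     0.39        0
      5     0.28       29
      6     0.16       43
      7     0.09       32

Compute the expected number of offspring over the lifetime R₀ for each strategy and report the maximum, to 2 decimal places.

Strategy P: R₀ = 0.53×0 + 0.26×0 + 0.17×49 + 0.10×35 + 0.04×56 = 14.0700
Strategy Q: R₀ = 0.53×0 + 0.39×0 + 0.28×29 + 0.16×43 + 0.09×32 = 17.8800
Highest R₀: strategy Q with 17.8800.

17.88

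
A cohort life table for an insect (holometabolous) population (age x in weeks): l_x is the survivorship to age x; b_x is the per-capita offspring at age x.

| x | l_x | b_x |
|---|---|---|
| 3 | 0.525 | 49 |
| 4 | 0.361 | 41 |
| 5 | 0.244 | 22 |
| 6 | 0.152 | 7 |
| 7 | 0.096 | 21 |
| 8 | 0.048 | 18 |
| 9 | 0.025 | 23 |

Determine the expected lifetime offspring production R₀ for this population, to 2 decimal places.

50.41

R₀ = Σ l_x b_x:
  age 3: 0.525 × 49 = 25.7250
  age 4: 0.361 × 41 = 14.8010
  age 5: 0.244 × 22 = 5.3680
  age 6: 0.152 × 7 = 1.0640
  age 7: 0.096 × 21 = 2.0160
  age 8: 0.048 × 18 = 0.8640
  age 9: 0.025 × 23 = 0.5750
R₀ = 25.7250 + 14.8010 + 5.3680 + 1.0640 + 2.0160 + 0.8640 + 0.5750 = 50.4130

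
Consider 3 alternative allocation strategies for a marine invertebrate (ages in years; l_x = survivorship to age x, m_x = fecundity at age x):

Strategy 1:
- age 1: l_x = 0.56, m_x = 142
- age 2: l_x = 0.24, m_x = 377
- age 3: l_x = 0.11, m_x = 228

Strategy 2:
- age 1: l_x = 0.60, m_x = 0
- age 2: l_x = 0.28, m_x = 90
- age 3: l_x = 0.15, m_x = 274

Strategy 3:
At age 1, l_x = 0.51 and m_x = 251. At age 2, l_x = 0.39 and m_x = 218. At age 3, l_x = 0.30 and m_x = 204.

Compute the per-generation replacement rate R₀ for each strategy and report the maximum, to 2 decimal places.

Strategy 1: R₀ = 0.56×142 + 0.24×377 + 0.11×228 = 195.0800
Strategy 2: R₀ = 0.60×0 + 0.28×90 + 0.15×274 = 66.3000
Strategy 3: R₀ = 0.51×251 + 0.39×218 + 0.30×204 = 274.2300
Highest R₀: strategy 3 with 274.2300.

274.23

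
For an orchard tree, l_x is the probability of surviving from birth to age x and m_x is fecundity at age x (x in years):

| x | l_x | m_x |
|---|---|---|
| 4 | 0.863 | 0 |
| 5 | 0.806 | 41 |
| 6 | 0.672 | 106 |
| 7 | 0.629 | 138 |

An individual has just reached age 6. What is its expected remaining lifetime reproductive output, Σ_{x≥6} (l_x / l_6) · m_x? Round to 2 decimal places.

l_6 = 0.672. Conditional survival from age 6 to x is l_x / l_6.
  x=6: (0.672/0.672) × 106 = 106.0000
  x=7: (0.629/0.672) × 138 = 129.1696
Sum = 106.0000 + 129.1696 = 235.1696

235.17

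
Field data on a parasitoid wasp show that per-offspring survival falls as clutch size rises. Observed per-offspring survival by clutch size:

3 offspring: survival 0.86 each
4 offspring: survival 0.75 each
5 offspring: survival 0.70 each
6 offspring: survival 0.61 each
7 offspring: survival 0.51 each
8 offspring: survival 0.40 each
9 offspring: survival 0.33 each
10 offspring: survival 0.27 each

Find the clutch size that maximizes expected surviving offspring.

6

Expected surviving offspring = c × s(c):
  c=3: 3 × 0.86 = 2.580
  c=4: 4 × 0.75 = 3.000
  c=5: 5 × 0.70 = 3.500
  c=6: 6 × 0.61 = 3.660
  c=7: 7 × 0.51 = 3.570
  c=8: 8 × 0.40 = 3.200
  c=9: 9 × 0.33 = 2.970
  c=10: 10 × 0.27 = 2.700
Maximum at c = 6 (3.660 surviving offspring).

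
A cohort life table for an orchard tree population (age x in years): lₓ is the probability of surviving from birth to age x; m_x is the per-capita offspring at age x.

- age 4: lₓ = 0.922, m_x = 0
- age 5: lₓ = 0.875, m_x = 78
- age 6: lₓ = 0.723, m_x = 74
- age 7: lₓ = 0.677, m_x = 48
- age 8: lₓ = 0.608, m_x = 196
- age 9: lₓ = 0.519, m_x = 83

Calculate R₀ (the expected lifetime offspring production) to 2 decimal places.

R₀ = Σ lₓ m_x:
  age 4: 0.922 × 0 = 0.0000
  age 5: 0.875 × 78 = 68.2500
  age 6: 0.723 × 74 = 53.5020
  age 7: 0.677 × 48 = 32.4960
  age 8: 0.608 × 196 = 119.1680
  age 9: 0.519 × 83 = 43.0770
R₀ = 0.0000 + 68.2500 + 53.5020 + 32.4960 + 119.1680 + 43.0770 = 316.4930

316.49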